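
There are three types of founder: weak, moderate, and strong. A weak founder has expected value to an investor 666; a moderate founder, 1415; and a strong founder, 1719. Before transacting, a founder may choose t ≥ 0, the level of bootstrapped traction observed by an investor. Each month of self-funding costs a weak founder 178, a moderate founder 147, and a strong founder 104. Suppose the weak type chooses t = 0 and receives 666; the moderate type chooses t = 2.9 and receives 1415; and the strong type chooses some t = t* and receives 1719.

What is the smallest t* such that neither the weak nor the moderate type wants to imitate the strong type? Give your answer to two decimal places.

5.92

Weak type (on-path payoff 666) won't mimic when 666 ≥ 1719 − 178·t*, i.e. t* ≥ 5.92.
Moderate type (on-path payoff 1415 − 147×2.9 = 988.7) won't mimic when 988.7 ≥ 1719 − 147·t*, i.e. t* ≥ 4.97.
Both must hold, so t* = max(5.92, 4.97) = 5.92. The weak type's constraint binds.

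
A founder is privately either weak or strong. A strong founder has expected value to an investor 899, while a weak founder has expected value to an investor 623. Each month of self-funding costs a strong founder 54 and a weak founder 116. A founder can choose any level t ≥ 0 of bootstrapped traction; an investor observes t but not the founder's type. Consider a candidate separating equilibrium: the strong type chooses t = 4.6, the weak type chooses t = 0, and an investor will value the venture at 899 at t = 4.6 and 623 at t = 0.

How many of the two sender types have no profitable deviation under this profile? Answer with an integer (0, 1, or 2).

Weak type: stay at 0 → 623; mimic → 899 − 116 × 4.6 = 365.4. IC holds (623 ≥ 365.4).
Strong type: signal → 899 − 54 × 4.6 = 650.6; deviate to 0 → 623. IC holds (650.6 ≥ 623).
2 of 2 constraints hold, so this is a separating equilibrium.

2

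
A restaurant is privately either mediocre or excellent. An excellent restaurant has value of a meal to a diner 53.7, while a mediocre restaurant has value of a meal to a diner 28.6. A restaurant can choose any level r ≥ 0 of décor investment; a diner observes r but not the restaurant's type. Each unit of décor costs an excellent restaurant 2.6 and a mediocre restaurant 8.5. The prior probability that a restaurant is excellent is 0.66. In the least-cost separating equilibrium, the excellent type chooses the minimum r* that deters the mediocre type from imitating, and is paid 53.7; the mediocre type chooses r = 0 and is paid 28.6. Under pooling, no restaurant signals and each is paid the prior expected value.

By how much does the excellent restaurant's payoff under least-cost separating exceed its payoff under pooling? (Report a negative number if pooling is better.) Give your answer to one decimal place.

0.9

Least-cost separating signal: r* solves 28.6 = 53.7 − 8.5·r*, so r* = (53.7 − 28.6)/8.5 ≈ 2.9529.
Excellent type's separating payoff: 53.7 − 2.6 × r* = 53.7 − 2.6 × (53.7 − 28.6)/8.5 = 53.7 − 65.26/8.5 ≈ 46.022.
Pooling payoff: 0.66 × 53.7 + 0.34 × 28.6 = 45.166.
Difference: 46.022 − 45.166 = 0.856, i.e. 0.9 to one decimal place.
The excellent type prefers to separate.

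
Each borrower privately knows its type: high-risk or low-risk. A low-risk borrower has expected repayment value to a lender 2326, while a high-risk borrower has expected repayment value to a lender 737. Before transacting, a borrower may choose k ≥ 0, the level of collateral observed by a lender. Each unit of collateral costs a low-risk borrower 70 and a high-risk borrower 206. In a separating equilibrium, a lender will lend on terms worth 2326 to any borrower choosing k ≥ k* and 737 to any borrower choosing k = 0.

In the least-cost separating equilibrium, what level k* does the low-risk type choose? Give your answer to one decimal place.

7.7

A high-risk borrower choosing k = 0 receives 737.
Imitating at k* instead would pay 2326 at cost 206·k*, netting 2326 − 206·k*.
Indifference: 737 = 2326 − 206·k*, so k* = (2326 − 737) / 206 ≈ 7.7.
This is the high-risk type's binding incentive-compatibility constraint; any k ≥ 7.7 sustains separation on that side.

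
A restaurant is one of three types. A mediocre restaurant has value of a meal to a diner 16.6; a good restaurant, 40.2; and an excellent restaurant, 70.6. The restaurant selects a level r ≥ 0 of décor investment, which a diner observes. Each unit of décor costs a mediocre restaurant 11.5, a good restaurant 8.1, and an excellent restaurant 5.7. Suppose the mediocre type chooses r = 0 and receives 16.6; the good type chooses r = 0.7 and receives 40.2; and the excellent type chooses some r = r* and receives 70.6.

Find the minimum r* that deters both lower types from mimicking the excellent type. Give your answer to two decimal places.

Mediocre type (on-path payoff 16.6) won't mimic when 16.6 ≥ 70.6 − 11.5·r*, i.e. r* ≥ 4.70.
Good type (on-path payoff 40.2 − 8.1×0.7 = 34.53) won't mimic when 34.53 ≥ 70.6 − 8.1·r*, i.e. r* ≥ 4.45.
Both must hold, so r* = max(4.70, 4.45) = 4.70. The mediocre type's constraint binds.

4.70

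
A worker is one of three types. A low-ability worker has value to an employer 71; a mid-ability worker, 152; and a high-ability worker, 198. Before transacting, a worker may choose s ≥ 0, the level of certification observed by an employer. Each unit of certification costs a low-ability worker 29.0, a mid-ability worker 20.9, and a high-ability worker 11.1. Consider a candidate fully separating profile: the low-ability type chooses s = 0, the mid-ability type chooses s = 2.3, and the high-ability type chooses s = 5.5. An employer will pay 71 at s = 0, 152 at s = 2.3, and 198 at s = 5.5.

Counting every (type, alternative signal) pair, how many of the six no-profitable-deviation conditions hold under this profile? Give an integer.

5

High-ability (own payoff 198 − 11.1×5.5 = 136.95): to s=0 gives 71 → no gain ✓; to s=2.3 gives 152 − 11.1×2.3 = 126.47 → no gain ✓.
Low-ability (own payoff 71): to s=2.3 gives 152 − 29.0×2.3 = 85.3 → profitable ✗; to s=5.5 gives 198 − 29.0×5.5 = 38.5 → no gain ✓.
Mid-ability (own payoff 152 − 20.9×2.3 = 103.93): to s=0 gives 71 → no gain ✓; to s=5.5 gives 198 − 20.9×5.5 = 83.05 → no gain ✓.
5 of the 6 constraints hold; not an equilibrium.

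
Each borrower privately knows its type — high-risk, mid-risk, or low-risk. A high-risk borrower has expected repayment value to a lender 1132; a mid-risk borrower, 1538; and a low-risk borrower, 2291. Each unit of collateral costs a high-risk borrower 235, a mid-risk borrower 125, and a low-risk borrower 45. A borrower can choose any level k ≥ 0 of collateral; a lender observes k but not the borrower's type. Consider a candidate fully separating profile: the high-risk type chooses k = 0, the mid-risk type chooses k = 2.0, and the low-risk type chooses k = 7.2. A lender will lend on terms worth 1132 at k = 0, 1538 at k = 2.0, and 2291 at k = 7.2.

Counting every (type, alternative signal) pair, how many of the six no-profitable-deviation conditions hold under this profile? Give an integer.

5

Mid-risk (own payoff 1538 − 125×2.0 = 1288): to k=0 gives 1132 → no gain ✓; to k=7.2 gives 2291 − 125×7.2 = 1391 → profitable ✗.
Low-risk (own payoff 2291 − 45×7.2 = 1967): to k=0 gives 1132 → no gain ✓; to k=2.0 gives 1538 − 45×2.0 = 1448 → no gain ✓.
High-risk (own payoff 1132): to k=2.0 gives 1538 − 235×2.0 = 1068 → no gain ✓; to k=7.2 gives 2291 − 235×7.2 = 599 → no gain ✓.
5 of the 6 constraints hold; not an equilibrium.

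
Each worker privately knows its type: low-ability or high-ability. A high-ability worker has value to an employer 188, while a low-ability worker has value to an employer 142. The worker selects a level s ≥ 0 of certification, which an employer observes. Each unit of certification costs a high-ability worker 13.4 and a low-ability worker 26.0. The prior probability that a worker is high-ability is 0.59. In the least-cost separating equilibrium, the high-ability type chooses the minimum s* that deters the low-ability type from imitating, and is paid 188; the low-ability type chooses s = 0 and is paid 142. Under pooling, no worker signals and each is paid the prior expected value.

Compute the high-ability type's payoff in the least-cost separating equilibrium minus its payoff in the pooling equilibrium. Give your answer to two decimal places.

Least-cost separating signal: s* solves 142 = 188 − 26.0·s*, so s* = (188 − 142)/26.0 ≈ 1.7692.
High-ability type's separating payoff: 188 − 13.4 × s* = 188 − 13.4 × (188 − 142)/26.0 = 188 − 616.4/26.0 ≈ 164.2923.
Pooling payoff: 0.59 × 188 + 0.41 × 142 = 169.14.
Difference: 164.2923 − 169.14 = -4.8477, i.e. -4.85 to two decimal places.
The high-ability type would prefer the pooling outcome.

-4.85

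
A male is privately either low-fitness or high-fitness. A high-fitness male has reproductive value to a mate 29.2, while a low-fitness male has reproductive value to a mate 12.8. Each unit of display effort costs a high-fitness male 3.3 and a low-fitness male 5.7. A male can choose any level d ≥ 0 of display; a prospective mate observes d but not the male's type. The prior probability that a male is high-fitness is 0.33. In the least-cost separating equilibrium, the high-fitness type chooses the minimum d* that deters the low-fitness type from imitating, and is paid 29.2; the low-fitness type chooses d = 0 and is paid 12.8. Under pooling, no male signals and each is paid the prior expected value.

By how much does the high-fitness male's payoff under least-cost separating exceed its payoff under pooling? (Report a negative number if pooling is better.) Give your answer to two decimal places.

Least-cost separating signal: d* solves 12.8 = 29.2 − 5.7·d*, so d* = (29.2 − 12.8)/5.7 ≈ 2.8772.
High-fitness type's separating payoff: 29.2 − 3.3 × d* = 29.2 − 3.3 × (29.2 − 12.8)/5.7 = 29.2 − 54.12/5.7 ≈ 19.7053.
Pooling payoff: 0.33 × 29.2 + 0.67 × 12.8 = 18.212.
Difference: 19.7053 − 18.212 = 1.4933, i.e. 1.49 to two decimal places.
The high-fitness type prefers to separate.

1.49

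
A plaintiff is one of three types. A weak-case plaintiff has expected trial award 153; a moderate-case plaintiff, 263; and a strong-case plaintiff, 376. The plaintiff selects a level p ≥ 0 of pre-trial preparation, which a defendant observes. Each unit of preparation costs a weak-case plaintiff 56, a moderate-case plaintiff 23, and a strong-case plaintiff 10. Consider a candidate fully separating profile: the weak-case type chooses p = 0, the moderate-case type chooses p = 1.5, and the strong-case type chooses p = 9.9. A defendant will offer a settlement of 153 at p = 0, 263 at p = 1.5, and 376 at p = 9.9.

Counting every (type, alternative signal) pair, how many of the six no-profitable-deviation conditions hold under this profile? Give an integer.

Weak-case (own payoff 153): to p=1.5 gives 263 − 56×1.5 = 179 → profitable ✗; to p=9.9 gives 376 − 56×9.9 = -178.4 → no gain ✓.
Strong-case (own payoff 376 − 10×9.9 = 277): to p=0 gives 153 → no gain ✓; to p=1.5 gives 263 − 10×1.5 = 248 → no gain ✓.
Moderate-case (own payoff 263 − 23×1.5 = 228.5): to p=0 gives 153 → no gain ✓; to p=9.9 gives 376 − 23×9.9 = 148.3 → no gain ✓.
5 of the 6 constraints hold; not an equilibrium.

5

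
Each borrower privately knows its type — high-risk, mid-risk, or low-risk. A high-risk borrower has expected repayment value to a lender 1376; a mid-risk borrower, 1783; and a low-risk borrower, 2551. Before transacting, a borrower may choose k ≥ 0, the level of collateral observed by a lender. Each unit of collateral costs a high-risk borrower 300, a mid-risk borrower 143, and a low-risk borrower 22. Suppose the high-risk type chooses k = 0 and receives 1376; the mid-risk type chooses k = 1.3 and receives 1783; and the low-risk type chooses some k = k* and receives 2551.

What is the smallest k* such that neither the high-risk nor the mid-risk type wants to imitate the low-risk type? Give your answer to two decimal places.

Mid-risk type (on-path payoff 1783 − 143×1.3 = 1597.1) won't mimic when 1597.1 ≥ 2551 − 143·k*, i.e. k* ≥ 6.67.
High-risk type (on-path payoff 1376) won't mimic when 1376 ≥ 2551 − 300·k*, i.e. k* ≥ 3.92.
Both must hold, so k* = max(3.92, 6.67) = 6.67. The mid-risk type's constraint binds.

6.67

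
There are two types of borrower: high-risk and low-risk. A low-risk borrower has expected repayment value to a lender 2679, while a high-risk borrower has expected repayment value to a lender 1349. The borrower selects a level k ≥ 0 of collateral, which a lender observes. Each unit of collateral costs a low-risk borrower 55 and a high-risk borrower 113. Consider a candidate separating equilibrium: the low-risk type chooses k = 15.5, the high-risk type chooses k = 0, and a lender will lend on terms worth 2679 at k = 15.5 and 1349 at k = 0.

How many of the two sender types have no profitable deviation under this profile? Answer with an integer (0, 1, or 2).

2

High-risk type: stay at 0 → 1349; mimic → 2679 − 113 × 15.5 = 927.5. IC holds (1349 ≥ 927.5).
Low-risk type: signal → 2679 − 55 × 15.5 = 1826.5; deviate to 0 → 1349. IC holds (1826.5 ≥ 1349).
2 of 2 constraints hold, so this is a separating equilibrium.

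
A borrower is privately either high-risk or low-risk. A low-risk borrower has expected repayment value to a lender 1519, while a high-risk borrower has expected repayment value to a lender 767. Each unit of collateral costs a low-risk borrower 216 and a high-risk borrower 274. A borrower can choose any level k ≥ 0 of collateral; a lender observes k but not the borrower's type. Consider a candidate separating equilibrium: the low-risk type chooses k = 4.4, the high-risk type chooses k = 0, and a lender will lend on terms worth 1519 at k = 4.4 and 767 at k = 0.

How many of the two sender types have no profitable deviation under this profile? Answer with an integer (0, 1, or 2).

1

Low-risk type: signal → 1519 − 216 × 4.4 = 568.6; deviate to 0 → 767. IC fails (568.6 < 767).
High-risk type: stay at 0 → 767; mimic → 1519 − 274 × 4.4 = 313.4. IC holds (767 ≥ 313.4).
1 of 2 constraints hold, so this profile is not an equilibrium.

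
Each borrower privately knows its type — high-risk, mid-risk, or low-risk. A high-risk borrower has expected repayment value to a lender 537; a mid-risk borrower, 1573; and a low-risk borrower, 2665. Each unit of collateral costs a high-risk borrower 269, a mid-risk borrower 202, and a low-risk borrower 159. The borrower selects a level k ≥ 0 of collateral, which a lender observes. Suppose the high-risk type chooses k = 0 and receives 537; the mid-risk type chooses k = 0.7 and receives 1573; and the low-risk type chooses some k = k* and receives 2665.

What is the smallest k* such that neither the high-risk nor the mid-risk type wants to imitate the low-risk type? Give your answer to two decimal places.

High-risk type (on-path payoff 537) won't mimic when 537 ≥ 2665 − 269·k*, i.e. k* ≥ 7.91.
Mid-risk type (on-path payoff 1573 − 202×0.7 = 1431.6) won't mimic when 1431.6 ≥ 2665 − 202·k*, i.e. k* ≥ 6.11.
Both must hold, so k* = max(7.91, 6.11) = 7.91. The high-risk type's constraint binds.

7.91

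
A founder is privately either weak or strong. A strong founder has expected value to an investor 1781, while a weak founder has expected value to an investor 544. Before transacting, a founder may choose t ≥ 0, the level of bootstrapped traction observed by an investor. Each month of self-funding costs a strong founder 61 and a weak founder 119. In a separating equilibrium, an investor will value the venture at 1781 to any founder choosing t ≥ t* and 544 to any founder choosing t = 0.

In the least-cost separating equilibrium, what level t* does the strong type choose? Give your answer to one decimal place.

10.4

A weak founder choosing t = 0 receives 544.
Imitating at t* instead would pay 1781 at cost 119·t*, netting 1781 − 119·t*.
Indifference: 544 = 1781 − 119·t*, so t* = (1781 − 544) / 119 ≈ 10.4.
At t* the weak type's incentive constraint just binds; the strong type strictly prefers t* since its per-unit cost is lower.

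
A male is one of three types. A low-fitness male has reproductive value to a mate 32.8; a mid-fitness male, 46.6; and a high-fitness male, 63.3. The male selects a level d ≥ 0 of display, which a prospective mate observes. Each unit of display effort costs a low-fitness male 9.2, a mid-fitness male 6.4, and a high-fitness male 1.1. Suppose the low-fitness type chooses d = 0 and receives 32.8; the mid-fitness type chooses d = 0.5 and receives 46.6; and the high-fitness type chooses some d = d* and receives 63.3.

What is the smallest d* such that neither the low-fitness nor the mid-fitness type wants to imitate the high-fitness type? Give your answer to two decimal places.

3.32

Low-fitness type (on-path payoff 32.8) won't mimic when 32.8 ≥ 63.3 − 9.2·d*, i.e. d* ≥ 3.32.
Mid-fitness type (on-path payoff 46.6 − 6.4×0.5 = 43.4) won't mimic when 43.4 ≥ 63.3 − 6.4·d*, i.e. d* ≥ 3.11.
Both must hold, so d* = max(3.32, 3.11) = 3.32. The low-fitness type's constraint binds.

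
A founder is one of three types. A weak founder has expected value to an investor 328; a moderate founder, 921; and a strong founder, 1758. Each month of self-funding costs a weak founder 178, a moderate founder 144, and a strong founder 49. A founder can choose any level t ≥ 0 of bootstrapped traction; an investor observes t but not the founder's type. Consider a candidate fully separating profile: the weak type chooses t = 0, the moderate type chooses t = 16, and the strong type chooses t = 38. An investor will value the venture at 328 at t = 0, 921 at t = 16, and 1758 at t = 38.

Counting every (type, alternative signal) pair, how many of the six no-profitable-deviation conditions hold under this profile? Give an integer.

Moderate (own payoff 921 − 144×16 = -1383): to t=0 gives 328 → profitable ✗; to t=38 gives 1758 − 144×38 = -3714 → no gain ✓.
Strong (own payoff 1758 − 49×38 = -104): to t=0 gives 328 → profitable ✗; to t=16 gives 921 − 49×16 = 137 → profitable ✗.
Weak (own payoff 328): to t=16 gives 921 − 178×16 = -1927 → no gain ✓; to t=38 gives 1758 − 178×38 = -5006 → no gain ✓.
3 of the 6 constraints hold; not an equilibrium.

3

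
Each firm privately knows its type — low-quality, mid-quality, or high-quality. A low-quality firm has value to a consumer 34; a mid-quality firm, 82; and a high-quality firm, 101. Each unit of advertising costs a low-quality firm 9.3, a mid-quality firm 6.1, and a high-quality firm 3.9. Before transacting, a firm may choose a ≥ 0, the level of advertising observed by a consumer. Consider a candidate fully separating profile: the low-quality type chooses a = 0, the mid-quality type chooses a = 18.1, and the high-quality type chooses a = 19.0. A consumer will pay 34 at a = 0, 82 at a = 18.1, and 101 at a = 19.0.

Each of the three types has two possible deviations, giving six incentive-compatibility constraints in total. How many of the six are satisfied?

Low-quality (own payoff 34): to a=18.1 gives 82 − 9.3×18.1 = -86.33 → no gain ✓; to a=19.0 gives 101 − 9.3×19.0 = -75.7 → no gain ✓.
Mid-quality (own payoff 82 − 6.1×18.1 = -28.41): to a=0 gives 34 → profitable ✗; to a=19.0 gives 101 − 6.1×19.0 = -14.9 → profitable ✗.
High-quality (own payoff 101 − 3.9×19.0 = 26.9): to a=0 gives 34 → profitable ✗; to a=18.1 gives 82 − 3.9×18.1 = 11.41 → no gain ✓.
3 of the 6 constraints hold; not an equilibrium.

3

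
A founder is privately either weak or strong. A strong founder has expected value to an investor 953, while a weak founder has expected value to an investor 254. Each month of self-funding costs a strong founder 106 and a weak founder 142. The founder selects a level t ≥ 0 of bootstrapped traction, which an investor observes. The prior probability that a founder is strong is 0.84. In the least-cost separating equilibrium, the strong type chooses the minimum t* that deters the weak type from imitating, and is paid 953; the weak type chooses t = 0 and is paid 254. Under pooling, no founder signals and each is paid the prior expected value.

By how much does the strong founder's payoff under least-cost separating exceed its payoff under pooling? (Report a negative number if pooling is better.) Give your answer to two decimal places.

-409.95

Least-cost separating signal: t* solves 254 = 953 − 142·t*, so t* = (953 − 254)/142 ≈ 4.9225.
Strong type's separating payoff: 953 − 106 × t* = 953 − 106 × (953 − 254)/142 = 953 − 74094/142 ≈ 431.2113.
Pooling payoff: 0.84 × 953 + 0.16 × 254 = 841.16.
Difference: 431.2113 − 841.16 = -409.9487, i.e. -409.95 to two decimal places.
The strong type would prefer the pooling outcome.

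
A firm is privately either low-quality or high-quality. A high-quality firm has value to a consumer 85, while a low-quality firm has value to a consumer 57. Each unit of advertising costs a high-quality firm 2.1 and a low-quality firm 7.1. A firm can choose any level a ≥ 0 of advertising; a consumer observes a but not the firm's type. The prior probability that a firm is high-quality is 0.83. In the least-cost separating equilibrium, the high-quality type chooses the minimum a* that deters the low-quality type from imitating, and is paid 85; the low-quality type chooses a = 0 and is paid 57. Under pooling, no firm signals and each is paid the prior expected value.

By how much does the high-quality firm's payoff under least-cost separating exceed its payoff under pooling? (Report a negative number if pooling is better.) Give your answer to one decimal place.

Least-cost separating signal: a* solves 57 = 85 − 7.1·a*, so a* = (85 − 57)/7.1 ≈ 3.9437.
High-quality type's separating payoff: 85 − 2.1 × a* = 85 − 2.1 × (85 − 57)/7.1 = 85 − 58.8/7.1 ≈ 76.718.
Pooling payoff: 0.83 × 85 + 0.17 × 57 = 80.24.
Difference: 76.718 − 80.24 = -3.522, i.e. -3.5 to one decimal place.
The high-quality type would prefer the pooling outcome.

-3.5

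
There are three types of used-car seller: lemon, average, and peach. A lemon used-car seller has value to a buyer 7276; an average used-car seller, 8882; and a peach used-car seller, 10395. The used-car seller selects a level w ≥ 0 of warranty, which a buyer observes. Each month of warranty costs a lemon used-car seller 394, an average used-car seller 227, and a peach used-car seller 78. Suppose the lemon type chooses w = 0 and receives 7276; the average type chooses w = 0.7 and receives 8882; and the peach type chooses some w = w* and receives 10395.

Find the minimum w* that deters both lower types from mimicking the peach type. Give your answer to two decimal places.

7.92

Lemon type (on-path payoff 7276) won't mimic when 7276 ≥ 10395 − 394·w*, i.e. w* ≥ 7.92.
Average type (on-path payoff 8882 − 227×0.7 = 8723.1) won't mimic when 8723.1 ≥ 10395 − 227·w*, i.e. w* ≥ 7.37.
Both must hold, so w* = max(7.92, 7.37) = 7.92. The lemon type's constraint binds.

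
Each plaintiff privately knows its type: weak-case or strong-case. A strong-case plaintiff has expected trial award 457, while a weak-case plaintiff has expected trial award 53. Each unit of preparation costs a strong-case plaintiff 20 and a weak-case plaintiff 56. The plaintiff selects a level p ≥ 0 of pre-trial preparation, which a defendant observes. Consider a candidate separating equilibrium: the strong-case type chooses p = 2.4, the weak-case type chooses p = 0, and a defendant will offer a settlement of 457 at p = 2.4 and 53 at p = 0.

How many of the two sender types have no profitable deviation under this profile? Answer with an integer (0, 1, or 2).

Strong-case type: signal → 457 − 20 × 2.4 = 409; deviate to 0 → 53. IC holds (409 ≥ 53).
Weak-case type: stay at 0 → 53; mimic → 457 − 56 × 2.4 = 322.6. IC fails (53 < 322.6).
1 of 2 constraints hold, so this profile is not an equilibrium.

1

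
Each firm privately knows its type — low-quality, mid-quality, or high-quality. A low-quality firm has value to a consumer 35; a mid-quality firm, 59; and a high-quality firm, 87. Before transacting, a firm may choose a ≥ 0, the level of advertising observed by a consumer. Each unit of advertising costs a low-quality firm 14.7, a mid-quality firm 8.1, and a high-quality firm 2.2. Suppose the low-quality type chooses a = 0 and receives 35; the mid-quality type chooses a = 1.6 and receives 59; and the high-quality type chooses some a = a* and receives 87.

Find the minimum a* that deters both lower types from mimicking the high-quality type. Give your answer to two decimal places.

Low-quality type (on-path payoff 35) won't mimic when 35 ≥ 87 − 14.7·a*, i.e. a* ≥ 3.54.
Mid-quality type (on-path payoff 59 − 8.1×1.6 = 46.04) won't mimic when 46.04 ≥ 87 − 8.1·a*, i.e. a* ≥ 5.06.
Both must hold, so a* = max(3.54, 5.06) = 5.06. The mid-quality type's constraint binds.

5.06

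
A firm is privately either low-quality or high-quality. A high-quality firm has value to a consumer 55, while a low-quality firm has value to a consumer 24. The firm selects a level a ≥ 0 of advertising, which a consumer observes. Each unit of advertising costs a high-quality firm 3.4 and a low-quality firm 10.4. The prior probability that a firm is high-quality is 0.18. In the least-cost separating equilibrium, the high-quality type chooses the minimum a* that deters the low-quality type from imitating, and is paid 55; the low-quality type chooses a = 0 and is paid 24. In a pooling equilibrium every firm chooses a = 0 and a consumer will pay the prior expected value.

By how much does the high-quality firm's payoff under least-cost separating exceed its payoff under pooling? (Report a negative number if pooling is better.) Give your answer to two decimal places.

15.29

Least-cost separating signal: a* solves 24 = 55 − 10.4·a*, so a* = (55 − 24)/10.4 ≈ 2.9808.
High-quality type's separating payoff: 55 − 3.4 × a* = 55 − 3.4 × (55 − 24)/10.4 = 55 − 105.4/10.4 ≈ 44.8654.
Pooling payoff: 0.18 × 55 + 0.82 × 24 = 29.58.
Difference: 44.8654 − 29.58 = 15.2854, i.e. 15.29 to two decimal places.
The high-quality type prefers to separate.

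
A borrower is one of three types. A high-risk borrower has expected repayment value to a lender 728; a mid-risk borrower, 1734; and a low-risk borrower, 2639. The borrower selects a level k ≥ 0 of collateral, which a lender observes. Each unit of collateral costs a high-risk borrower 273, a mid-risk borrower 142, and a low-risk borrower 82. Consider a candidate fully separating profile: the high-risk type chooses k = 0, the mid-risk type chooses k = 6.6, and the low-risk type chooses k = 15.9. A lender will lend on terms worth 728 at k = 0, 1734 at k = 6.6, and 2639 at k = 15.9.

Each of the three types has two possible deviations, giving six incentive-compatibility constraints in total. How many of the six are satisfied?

6

High-risk (own payoff 728): to k=6.6 gives 1734 − 273×6.6 = -67.8 → no gain ✓; to k=15.9 gives 2639 − 273×15.9 = -1701.7 → no gain ✓.
Low-risk (own payoff 2639 − 82×15.9 = 1335.2): to k=0 gives 728 → no gain ✓; to k=6.6 gives 1734 − 82×6.6 = 1192.8 → no gain ✓.
Mid-risk (own payoff 1734 − 142×6.6 = 796.8): to k=0 gives 728 → no gain ✓; to k=15.9 gives 2639 − 142×15.9 = 381.2 → no gain ✓.
6 of the 6 constraints hold; this profile is a separating equilibrium.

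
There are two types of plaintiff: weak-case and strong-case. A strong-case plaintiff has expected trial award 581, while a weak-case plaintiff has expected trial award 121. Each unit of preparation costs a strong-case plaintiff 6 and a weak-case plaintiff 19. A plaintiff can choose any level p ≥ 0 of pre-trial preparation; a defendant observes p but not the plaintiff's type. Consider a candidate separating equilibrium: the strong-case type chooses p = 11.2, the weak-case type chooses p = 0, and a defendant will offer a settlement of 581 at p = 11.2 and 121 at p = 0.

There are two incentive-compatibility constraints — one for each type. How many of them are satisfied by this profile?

1

Weak-case type: stay at 0 → 121; mimic → 581 − 19 × 11.2 = 368.2. IC fails (121 < 368.2).
Strong-case type: signal → 581 − 6 × 11.2 = 513.8; deviate to 0 → 121. IC holds (513.8 ≥ 121).
1 of 2 constraints hold, so this profile is not an equilibrium.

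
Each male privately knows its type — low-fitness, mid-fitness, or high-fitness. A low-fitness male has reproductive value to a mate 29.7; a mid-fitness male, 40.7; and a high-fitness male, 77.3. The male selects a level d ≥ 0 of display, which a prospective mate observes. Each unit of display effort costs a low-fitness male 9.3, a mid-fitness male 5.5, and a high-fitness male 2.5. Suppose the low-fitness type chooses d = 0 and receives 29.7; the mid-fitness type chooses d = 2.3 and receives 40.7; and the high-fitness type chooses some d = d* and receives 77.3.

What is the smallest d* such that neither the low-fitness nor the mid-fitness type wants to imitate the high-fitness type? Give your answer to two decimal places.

Mid-fitness type (on-path payoff 40.7 − 5.5×2.3 = 28.05) won't mimic when 28.05 ≥ 77.3 − 5.5·d*, i.e. d* ≥ 8.95.
Low-fitness type (on-path payoff 29.7) won't mimic when 29.7 ≥ 77.3 − 9.3·d*, i.e. d* ≥ 5.12.
Both must hold, so d* = max(5.12, 8.95) = 8.95. The mid-fitness type's constraint binds.

8.95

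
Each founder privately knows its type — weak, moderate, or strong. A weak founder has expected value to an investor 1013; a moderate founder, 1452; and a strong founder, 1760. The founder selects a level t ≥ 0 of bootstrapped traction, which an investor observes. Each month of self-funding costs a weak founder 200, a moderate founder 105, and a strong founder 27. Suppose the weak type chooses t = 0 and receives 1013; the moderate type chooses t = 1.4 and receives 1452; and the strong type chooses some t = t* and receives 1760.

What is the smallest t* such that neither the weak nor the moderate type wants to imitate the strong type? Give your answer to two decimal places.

Weak type (on-path payoff 1013) won't mimic when 1013 ≥ 1760 − 200·t*, i.e. t* ≥ 3.74.
Moderate type (on-path payoff 1452 − 105×1.4 = 1305) won't mimic when 1305 ≥ 1760 − 105·t*, i.e. t* ≥ 4.33.
Both must hold, so t* = max(3.74, 4.33) = 4.33. The moderate type's constraint binds.

4.33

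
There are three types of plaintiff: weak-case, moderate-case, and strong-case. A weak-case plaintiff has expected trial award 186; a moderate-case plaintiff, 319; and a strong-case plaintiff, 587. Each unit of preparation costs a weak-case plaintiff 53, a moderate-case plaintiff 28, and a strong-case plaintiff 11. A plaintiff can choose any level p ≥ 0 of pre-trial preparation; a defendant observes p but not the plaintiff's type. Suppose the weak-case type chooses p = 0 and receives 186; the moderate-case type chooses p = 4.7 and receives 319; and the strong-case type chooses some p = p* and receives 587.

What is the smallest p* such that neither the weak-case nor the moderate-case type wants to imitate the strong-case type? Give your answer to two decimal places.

14.27

Moderate-case type (on-path payoff 319 − 28×4.7 = 187.4) won't mimic when 187.4 ≥ 587 − 28·p*, i.e. p* ≥ 14.27.
Weak-case type (on-path payoff 186) won't mimic when 186 ≥ 587 − 53·p*, i.e. p* ≥ 7.57.
Both must hold, so p* = max(7.57, 14.27) = 14.27. The moderate-case type's constraint binds.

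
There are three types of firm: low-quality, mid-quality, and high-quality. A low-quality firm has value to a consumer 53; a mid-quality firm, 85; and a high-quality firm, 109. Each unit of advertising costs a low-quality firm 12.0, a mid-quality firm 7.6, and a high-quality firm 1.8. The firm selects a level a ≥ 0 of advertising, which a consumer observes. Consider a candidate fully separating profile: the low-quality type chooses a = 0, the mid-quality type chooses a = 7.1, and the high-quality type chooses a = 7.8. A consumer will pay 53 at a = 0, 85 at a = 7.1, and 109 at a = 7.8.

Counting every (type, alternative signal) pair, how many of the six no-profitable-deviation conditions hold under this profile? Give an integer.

4

High-quality (own payoff 109 − 1.8×7.8 = 94.96): to a=0 gives 53 → no gain ✓; to a=7.1 gives 85 − 1.8×7.1 = 72.22 → no gain ✓.
Low-quality (own payoff 53): to a=7.1 gives 85 − 12.0×7.1 = -0.2 → no gain ✓; to a=7.8 gives 109 − 12.0×7.8 = 15.4 → no gain ✓.
Mid-quality (own payoff 85 − 7.6×7.1 = 31.04): to a=0 gives 53 → profitable ✗; to a=7.8 gives 109 − 7.6×7.8 = 49.72 → profitable ✗.
4 of the 6 constraints hold; not an equilibrium.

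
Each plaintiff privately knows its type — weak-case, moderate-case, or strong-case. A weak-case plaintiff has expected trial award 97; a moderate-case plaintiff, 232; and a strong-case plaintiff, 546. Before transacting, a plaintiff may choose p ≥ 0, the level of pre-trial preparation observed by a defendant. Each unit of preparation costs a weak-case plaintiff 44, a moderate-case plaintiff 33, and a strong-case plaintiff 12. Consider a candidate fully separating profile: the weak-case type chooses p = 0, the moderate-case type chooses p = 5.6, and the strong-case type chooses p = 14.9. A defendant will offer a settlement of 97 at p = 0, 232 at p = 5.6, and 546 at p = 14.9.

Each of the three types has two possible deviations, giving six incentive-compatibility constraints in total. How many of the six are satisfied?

4

Moderate-case (own payoff 232 − 33×5.6 = 47.2): to p=0 gives 97 → profitable ✗; to p=14.9 gives 546 − 33×14.9 = 54.3 → profitable ✗.
Weak-case (own payoff 97): to p=5.6 gives 232 − 44×5.6 = -14.4 → no gain ✓; to p=14.9 gives 546 − 44×14.9 = -109.6 → no gain ✓.
Strong-case (own payoff 546 − 12×14.9 = 367.2): to p=0 gives 97 → no gain ✓; to p=5.6 gives 232 − 12×5.6 = 164.8 → no gain ✓.
4 of the 6 constraints hold; not an equilibrium.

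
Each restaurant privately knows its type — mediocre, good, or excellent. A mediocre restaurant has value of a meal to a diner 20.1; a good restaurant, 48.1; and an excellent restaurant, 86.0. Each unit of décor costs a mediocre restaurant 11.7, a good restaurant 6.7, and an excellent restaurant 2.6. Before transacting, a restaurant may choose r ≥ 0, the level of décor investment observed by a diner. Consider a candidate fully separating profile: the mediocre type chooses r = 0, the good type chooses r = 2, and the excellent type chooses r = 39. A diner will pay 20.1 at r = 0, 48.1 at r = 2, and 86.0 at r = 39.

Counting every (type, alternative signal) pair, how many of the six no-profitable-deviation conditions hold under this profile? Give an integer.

Excellent (own payoff 86.0 − 2.6×39 = -15.4): to r=0 gives 20.1 → profitable ✗; to r=2 gives 48.1 − 2.6×2 = 42.9 → profitable ✗.
Mediocre (own payoff 20.1): to r=2 gives 48.1 − 11.7×2 = 24.7 → profitable ✗; to r=39 gives 86.0 − 11.7×39 = -370.3 → no gain ✓.
Good (own payoff 48.1 − 6.7×2 = 34.7): to r=0 gives 20.1 → no gain ✓; to r=39 gives 86.0 − 6.7×39 = -175.3 → no gain ✓.
3 of the 6 constraints hold; not an equilibrium.

3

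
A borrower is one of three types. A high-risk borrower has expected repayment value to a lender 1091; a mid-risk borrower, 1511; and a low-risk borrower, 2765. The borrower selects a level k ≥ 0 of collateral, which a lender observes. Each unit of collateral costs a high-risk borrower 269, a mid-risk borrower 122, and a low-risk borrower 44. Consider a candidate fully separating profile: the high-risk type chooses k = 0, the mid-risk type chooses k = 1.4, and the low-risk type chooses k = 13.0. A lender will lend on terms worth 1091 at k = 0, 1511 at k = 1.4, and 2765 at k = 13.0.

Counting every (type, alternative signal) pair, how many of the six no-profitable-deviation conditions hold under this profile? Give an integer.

5

Mid-risk (own payoff 1511 − 122×1.4 = 1340.2): to k=0 gives 1091 → no gain ✓; to k=13.0 gives 2765 − 122×13.0 = 1179 → no gain ✓.
High-risk (own payoff 1091): to k=1.4 gives 1511 − 269×1.4 = 1134.4 → profitable ✗; to k=13.0 gives 2765 − 269×13.0 = -732 → no gain ✓.
Low-risk (own payoff 2765 − 44×13.0 = 2193): to k=0 gives 1091 → no gain ✓; to k=1.4 gives 1511 − 44×1.4 = 1449.4 → no gain ✓.
5 of the 6 constraints hold; not an equilibrium.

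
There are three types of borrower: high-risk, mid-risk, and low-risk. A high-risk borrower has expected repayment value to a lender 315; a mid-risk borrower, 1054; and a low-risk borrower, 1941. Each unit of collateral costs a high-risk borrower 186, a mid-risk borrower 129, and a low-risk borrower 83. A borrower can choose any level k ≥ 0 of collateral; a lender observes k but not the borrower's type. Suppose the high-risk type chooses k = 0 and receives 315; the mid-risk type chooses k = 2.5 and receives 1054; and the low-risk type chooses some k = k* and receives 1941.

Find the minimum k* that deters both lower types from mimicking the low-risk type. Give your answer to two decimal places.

High-risk type (on-path payoff 315) won't mimic when 315 ≥ 1941 − 186·k*, i.e. k* ≥ 8.74.
Mid-risk type (on-path payoff 1054 − 129×2.5 = 731.5) won't mimic when 731.5 ≥ 1941 − 129·k*, i.e. k* ≥ 9.38.
Both must hold, so k* = max(8.74, 9.38) = 9.38. The mid-risk type's constraint binds.

9.38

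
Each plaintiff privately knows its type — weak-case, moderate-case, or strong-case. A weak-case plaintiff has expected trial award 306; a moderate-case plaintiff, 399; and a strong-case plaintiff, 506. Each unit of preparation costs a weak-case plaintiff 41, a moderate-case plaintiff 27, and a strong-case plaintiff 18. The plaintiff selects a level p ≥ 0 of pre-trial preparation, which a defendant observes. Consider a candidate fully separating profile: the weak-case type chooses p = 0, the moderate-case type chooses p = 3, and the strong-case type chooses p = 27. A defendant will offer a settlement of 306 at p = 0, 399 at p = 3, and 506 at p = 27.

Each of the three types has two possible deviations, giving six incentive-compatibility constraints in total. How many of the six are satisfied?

Strong-case (own payoff 506 − 18×27 = 20): to p=0 gives 306 → profitable ✗; to p=3 gives 399 − 18×3 = 345 → profitable ✗.
Weak-case (own payoff 306): to p=3 gives 399 − 41×3 = 276 → no gain ✓; to p=27 gives 506 − 41×27 = -601 → no gain ✓.
Moderate-case (own payoff 399 − 27×3 = 318): to p=0 gives 306 → no gain ✓; to p=27 gives 506 − 27×27 = -223 → no gain ✓.
4 of the 6 constraints hold; not an equilibrium.

4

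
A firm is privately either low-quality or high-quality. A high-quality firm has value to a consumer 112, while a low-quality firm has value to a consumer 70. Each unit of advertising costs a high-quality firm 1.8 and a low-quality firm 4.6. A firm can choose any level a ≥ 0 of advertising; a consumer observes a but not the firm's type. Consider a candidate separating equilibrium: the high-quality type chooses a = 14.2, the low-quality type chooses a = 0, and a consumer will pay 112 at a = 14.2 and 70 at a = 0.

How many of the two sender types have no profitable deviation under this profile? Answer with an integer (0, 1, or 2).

High-quality type: signal → 112 − 1.8 × 14.2 = 86.44; deviate to 0 → 70. IC holds (86.44 ≥ 70).
Low-quality type: stay at 0 → 70; mimic → 112 − 4.6 × 14.2 = 46.68. IC holds (70 ≥ 46.68).
2 of 2 constraints hold, so this is a separating equilibrium.

2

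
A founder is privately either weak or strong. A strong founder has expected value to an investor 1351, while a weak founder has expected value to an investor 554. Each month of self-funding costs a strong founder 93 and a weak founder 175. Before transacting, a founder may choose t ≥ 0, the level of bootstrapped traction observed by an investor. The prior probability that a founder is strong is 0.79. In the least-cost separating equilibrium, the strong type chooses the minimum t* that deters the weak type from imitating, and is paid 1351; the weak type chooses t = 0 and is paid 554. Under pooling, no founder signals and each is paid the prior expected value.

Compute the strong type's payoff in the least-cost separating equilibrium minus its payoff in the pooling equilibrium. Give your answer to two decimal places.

-256.18

Least-cost separating signal: t* solves 554 = 1351 − 175·t*, so t* = (1351 − 554)/175 ≈ 4.5543.
Strong type's separating payoff: 1351 − 93 × t* = 1351 − 93 × (1351 − 554)/175 = 1351 − 74121/175 ≈ 927.4514.
Pooling payoff: 0.79 × 1351 + 0.21 × 554 = 1183.63.
Difference: 927.4514 − 1183.63 = -256.1786, i.e. -256.18 to two decimal places.
The strong type would prefer the pooling outcome.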